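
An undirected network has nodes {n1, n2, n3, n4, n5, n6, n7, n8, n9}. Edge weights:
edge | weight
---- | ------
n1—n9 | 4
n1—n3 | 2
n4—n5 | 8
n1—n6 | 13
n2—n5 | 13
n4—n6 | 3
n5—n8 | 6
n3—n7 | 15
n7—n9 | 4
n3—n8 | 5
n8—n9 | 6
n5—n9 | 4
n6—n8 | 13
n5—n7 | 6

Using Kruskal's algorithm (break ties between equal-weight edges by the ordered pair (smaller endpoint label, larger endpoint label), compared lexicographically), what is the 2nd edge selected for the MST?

n4-n6

Kruskal's algorithm — process edges by increasing weight (ties by edge label):
n1—n3 (2): add — endpoints in different components.
n4—n6 (3): add — endpoints in different components.
n1—n9 (4): add — endpoints in different components.
n5—n9 (4): add — endpoints in different components.
n7—n9 (4): add — endpoints in different components.
n3—n8 (5): add — endpoints in different components.
n5—n7 (6): skip — n5 and n7 already connected.
n5—n8 (6): skip — n8 and n5 already connected.
n8—n9 (6): skip — n9 and n8 already connected.
n4—n5 (8): add — endpoints in different components.
n1—n6 (13): skip — n6 and n1 already connected.
n2—n5 (13): add — endpoints in different components.
The 2nd edge added is n4—n6.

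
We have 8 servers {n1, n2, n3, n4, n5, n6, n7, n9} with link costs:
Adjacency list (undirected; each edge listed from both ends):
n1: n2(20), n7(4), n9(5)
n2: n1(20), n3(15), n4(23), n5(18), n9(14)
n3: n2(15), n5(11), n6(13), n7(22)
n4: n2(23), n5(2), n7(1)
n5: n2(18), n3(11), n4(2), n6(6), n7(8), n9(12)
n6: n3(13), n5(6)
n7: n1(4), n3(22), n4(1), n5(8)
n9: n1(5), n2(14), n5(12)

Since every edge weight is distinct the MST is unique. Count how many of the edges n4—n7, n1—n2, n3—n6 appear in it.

1

Kruskal: consider edges lightest-first.
n4—n7 (1): add — endpoints in different components.
n4—n5 (2): add — endpoints in different components.
n1—n7 (4): add — endpoints in different components.
n1—n9 (5): add — endpoints in different components.
n5—n6 (6): add — endpoints in different components.
n5—n7 (8): skip — n5 and n7 already connected.
n3—n5 (11): add — endpoints in different components.
n5—n9 (12): skip — n5 and n9 already connected.
n3—n6 (13): skip — n6 and n3 already connected.
n2—n9 (14): add — endpoints in different components.
MST edge set: {n4—n7, n4—n5, n1—n7, n1—n9, n5—n6, n3—n5, n2—n9}.
Of the listed edges, {n4—n7} are in the MST → 1.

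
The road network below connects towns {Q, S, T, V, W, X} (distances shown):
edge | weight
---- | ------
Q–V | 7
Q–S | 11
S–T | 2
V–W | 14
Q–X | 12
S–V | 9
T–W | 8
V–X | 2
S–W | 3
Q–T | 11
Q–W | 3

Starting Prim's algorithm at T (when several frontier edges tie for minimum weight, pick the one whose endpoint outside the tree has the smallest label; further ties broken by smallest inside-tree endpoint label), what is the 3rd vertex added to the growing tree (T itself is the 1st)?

Grow the tree from T using Prim:
Step 1: cheapest edge leaving the tree is S–T (2); add S.
Step 2: cheapest edge leaving the tree is S–W (3); add W.
Step 3: cheapest edge leaving the tree is Q–W (3); add Q.
Step 4: cheapest edge leaving the tree is Q–V (7); add V.
Step 5: cheapest edge leaving the tree is V–X (2); add X.
Vertex order: T, S, W, Q, V, X. The 3rd vertex is W.

W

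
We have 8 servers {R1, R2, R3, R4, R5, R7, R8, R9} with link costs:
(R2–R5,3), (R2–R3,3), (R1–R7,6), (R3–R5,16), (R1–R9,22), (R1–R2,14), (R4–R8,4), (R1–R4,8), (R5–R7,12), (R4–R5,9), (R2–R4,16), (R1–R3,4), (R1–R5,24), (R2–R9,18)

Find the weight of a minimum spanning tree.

Prim's algorithm from R1:
Step 1: frontier [R1–R3 4, R1–R7 6, R1–R4 8, R1–R2 14, R1–R9 22, R1–R5 24] → take R1–R3 (4); add R3.
Step 2: frontier [R1–R7 6, R1–R4 8, R1–R2 14, R1–R9 22, R1–R5 24, R2–R3 3, R3–R5 16] → take R2–R3 (3); add R2.
Step 3: frontier [R1–R7 6, R1–R4 8, R1–R9 22, R1–R5 24, R2–R5 3, R2–R4 16, R2–R9 18, R3–R5 16] → take R2–R5 (3); add R5.
Step 4: frontier [R1–R7 6, R1–R4 8, R1–R9 22, R2–R4 16, R2–R9 18, R4–R5 9, R5–R7 12] → take R1–R7 (6); add R7.
Step 5: frontier [R1–R4 8, R1–R9 22, R2–R4 16, R2–R9 18, R4–R5 9] → take R1–R4 (8); add R4.
Step 6: frontier [R1–R9 22, R2–R9 18, R4–R8 4] → take R4–R8 (4); add R8.
Step 7: frontier [R1–R9 22, R2–R9 18] → take R2–R9 (18); add R9.
MST edges: R1–R3, R2–R3, R2–R5, R1–R7, R1–R4, R4–R8, R2–R9; total weight 4+3+3+6+8+4+18 = 46.

46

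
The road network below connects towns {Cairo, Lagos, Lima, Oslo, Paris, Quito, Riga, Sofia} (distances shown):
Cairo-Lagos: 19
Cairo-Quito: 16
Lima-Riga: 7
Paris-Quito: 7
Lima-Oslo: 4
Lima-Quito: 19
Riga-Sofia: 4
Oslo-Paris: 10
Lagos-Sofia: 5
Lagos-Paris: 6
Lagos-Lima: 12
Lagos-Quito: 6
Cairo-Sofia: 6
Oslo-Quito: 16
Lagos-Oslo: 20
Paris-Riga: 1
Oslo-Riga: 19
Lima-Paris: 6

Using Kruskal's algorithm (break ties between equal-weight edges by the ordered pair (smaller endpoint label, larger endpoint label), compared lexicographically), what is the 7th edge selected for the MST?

Lima-Paris

Kruskal's algorithm — process edges by increasing weight (ties by edge label):
Paris-Riga (1): add — endpoints in different components.
Lima-Oslo (4): add — endpoints in different components.
Riga-Sofia (4): add — endpoints in different components.
Lagos-Sofia (5): add — endpoints in different components.
Cairo-Sofia (6): add — endpoints in different components.
Lagos-Paris (6): skip — Lagos and Paris already connected.
Lagos-Quito (6): add — endpoints in different components.
Lima-Paris (6): add — endpoints in different components.
The 7th edge added is Lima-Paris.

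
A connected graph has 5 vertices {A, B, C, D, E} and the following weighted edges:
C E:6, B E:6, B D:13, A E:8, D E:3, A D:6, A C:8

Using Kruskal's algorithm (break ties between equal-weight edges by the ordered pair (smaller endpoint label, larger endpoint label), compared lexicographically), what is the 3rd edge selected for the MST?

B-E

Kruskal: consider edges lightest-first.
D E (3): add. Components now {A} {B} {C} {D,E}
A D (6): add. Components now {A,D,E} {B} {C}
B E (6): add. Components now {A,B,D,E} {C}
C E (6): add. Components now {A,B,C,D,E}
The 3rd edge added is B E.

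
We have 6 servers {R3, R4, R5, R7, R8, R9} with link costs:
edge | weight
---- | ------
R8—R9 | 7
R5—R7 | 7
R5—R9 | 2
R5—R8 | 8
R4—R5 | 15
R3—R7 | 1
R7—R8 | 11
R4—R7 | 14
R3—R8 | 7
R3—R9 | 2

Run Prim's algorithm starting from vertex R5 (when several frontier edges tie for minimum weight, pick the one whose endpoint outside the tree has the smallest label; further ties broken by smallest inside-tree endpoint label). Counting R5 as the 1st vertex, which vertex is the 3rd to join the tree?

Prim's algorithm from R5:
Step 1: frontier [R5—R9 2, R5—R7 7, R5—R8 8, R4—R5 15] → take R5—R9 (2); add R9.
Step 2: frontier [R5—R7 7, R5—R8 8, R4—R5 15, R3—R9 2, R8—R9 7] → take R3—R9 (2); add R3.
Step 3: frontier [R3—R7 1, R3—R8 7, R5—R7 7, R5—R8 8, R4—R5 15, R8—R9 7] → take R3—R7 (1); add R7.
Step 4: frontier [R3—R8 7, R5—R8 8, R4—R5 15, R7—R8 11, R4—R7 14, R8—R9 7] → take R3—R8 (7); add R8.
Step 5: frontier [R4—R5 15, R4—R7 14] → take R4—R7 (14); add R4.
Vertex order: R5, R9, R3, R7, R8, R4. The 3rd vertex is R3.

R3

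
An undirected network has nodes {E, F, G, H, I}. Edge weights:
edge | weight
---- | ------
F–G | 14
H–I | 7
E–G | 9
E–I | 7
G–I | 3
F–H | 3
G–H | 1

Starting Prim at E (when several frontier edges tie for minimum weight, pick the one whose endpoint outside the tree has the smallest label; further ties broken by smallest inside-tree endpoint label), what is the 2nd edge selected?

Prim's algorithm from E:
Step 1: cheapest edge leaving the tree is E–I (7); add I.
Step 2: cheapest edge leaving the tree is G–I (3); add G.
Step 3: cheapest edge leaving the tree is G–H (1); add H.
Step 4: cheapest edge leaving the tree is F–H (3); add F.
The 2nd edge added is G–I.

G-I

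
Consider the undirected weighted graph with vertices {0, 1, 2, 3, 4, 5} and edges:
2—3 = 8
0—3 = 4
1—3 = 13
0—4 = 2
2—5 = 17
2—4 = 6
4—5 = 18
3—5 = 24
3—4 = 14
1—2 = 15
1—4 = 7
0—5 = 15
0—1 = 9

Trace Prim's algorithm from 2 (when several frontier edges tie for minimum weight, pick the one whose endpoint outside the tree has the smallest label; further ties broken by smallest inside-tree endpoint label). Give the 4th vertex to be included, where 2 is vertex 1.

Prim's algorithm from 2:
Step 1: cheapest edge leaving the tree is 2—4 (6); add 4.
Step 2: cheapest edge leaving the tree is 0—4 (2); add 0.
Step 3: cheapest edge leaving the tree is 0—3 (4); add 3.
Step 4: cheapest edge leaving the tree is 1—4 (7); add 1.
Step 5: cheapest edge leaving the tree is 0—5 (15); add 5.
Vertex order: 2, 4, 0, 3, 1, 5. The 4th vertex is 3.

3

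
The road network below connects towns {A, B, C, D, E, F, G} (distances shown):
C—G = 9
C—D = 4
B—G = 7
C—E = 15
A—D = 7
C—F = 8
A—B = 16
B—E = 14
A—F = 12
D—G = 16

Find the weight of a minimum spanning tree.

49

Kruskal: consider edges lightest-first.
C—D (4): add — endpoints in different components.
A—D (7): add — endpoints in different components.
B—G (7): add — endpoints in different components.
C—F (8): add — endpoints in different components.
C—G (9): add — endpoints in different components.
A—F (12): skip — A and F already connected.
B—E (14): add — endpoints in different components.
MST edges: C—D, A—D, B—G, C—F, C—G, B—E; total weight 4+7+7+8+9+14 = 49.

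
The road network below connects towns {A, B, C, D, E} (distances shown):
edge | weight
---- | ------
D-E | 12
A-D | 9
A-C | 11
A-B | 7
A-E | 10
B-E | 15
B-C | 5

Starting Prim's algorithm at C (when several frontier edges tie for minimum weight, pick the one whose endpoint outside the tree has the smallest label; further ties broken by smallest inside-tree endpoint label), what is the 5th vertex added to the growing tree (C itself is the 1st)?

E

Prim, starting at C.
Step 1: frontier [B-C 5, A-C 11] → take B-C (5); add B.
Step 2: frontier [A-B 7, B-E 15, A-C 11] → take A-B (7); add A.
Step 3: frontier [A-D 9, A-E 10, B-E 15] → take A-D (9); add D.
Step 4: frontier [A-E 10, B-E 15, D-E 12] → take A-E (10); add E.
Vertex order: C, B, A, D, E. The 5th vertex is E.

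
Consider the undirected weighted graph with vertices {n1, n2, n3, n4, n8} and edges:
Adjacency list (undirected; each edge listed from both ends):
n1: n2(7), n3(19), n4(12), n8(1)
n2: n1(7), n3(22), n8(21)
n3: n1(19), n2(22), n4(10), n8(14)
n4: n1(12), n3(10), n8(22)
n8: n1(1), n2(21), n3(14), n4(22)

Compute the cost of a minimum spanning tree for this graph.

30

Grow the tree from n1 using Prim:
Step 1: cheapest edge leaving the tree is n1 n8 (1); add n8.
Step 2: cheapest edge leaving the tree is n1 n2 (7); add n2.
Step 3: cheapest edge leaving the tree is n1 n4 (12); add n4.
Step 4: cheapest edge leaving the tree is n3 n4 (10); add n3.
MST edges: n1 n8, n1 n2, n1 n4, n3 n4; total weight 1+7+12+10 = 30.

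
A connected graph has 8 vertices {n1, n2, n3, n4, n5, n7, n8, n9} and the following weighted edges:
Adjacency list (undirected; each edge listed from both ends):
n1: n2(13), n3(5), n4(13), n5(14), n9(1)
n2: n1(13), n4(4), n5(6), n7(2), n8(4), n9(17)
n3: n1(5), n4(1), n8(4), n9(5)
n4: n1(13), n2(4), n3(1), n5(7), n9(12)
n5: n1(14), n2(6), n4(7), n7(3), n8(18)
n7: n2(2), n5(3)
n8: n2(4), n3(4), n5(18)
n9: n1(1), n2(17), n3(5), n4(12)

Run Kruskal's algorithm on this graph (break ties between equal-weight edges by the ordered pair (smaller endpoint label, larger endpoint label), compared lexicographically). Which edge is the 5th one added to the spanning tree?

n2-n4

Sort edges by weight, then run Kruskal:
n1 n9 (1): add — endpoints in different components.
n3 n4 (1): add — endpoints in different components.
n2 n7 (2): add — endpoints in different components.
n5 n7 (3): add — endpoints in different components.
n2 n4 (4): add — endpoints in different components.
n2 n8 (4): add — endpoints in different components.
n3 n8 (4): skip — n8 and n3 already connected.
n1 n3 (5): add — endpoints in different components.
The 5th edge added is n2 n4.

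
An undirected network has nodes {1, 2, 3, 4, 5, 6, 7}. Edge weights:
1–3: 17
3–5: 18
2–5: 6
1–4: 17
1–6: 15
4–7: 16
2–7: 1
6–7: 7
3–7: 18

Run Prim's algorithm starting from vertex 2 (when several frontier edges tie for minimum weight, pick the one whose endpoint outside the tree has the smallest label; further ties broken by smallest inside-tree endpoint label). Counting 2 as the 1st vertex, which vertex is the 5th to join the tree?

1

Grow the tree from 2 using Prim:
Step 1: cheapest edge leaving the tree is 2–7 (1); add 7.
Step 2: cheapest edge leaving the tree is 2–5 (6); add 5.
Step 3: cheapest edge leaving the tree is 6–7 (7); add 6.
Step 4: cheapest edge leaving the tree is 1–6 (15); add 1.
Step 5: cheapest edge leaving the tree is 4–7 (16); add 4.
Step 6: cheapest edge leaving the tree is 1–3 (17); add 3.
Vertex order: 2, 7, 5, 6, 1, 4, 3. The 5th vertex is 1.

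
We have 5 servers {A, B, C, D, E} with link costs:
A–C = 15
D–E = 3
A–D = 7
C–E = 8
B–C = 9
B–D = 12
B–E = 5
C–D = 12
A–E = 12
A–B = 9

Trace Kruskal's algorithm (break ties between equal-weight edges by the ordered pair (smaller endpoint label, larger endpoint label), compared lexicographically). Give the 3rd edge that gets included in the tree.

Kruskal's algorithm — process edges by increasing weight (ties by edge label):
D–E (3): add — endpoints in different components.
B–E (5): add — endpoints in different components.
A–D (7): add — endpoints in different components.
C–E (8): add — endpoints in different components.
The 3rd edge added is A–D.

A-D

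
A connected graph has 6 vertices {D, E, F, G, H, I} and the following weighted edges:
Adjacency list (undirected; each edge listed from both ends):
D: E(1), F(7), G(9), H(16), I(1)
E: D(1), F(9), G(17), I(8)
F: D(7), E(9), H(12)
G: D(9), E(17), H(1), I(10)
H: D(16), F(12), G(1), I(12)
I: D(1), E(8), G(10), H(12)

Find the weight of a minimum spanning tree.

Prim, starting at I.
Step 1: frontier [D-I 1, E-I 8, G-I 10, H-I 12] → take D-I (1); add D.
Step 2: frontier [D-E 1, D-F 7, D-G 9, D-H 16, E-I 8, G-I 10, H-I 12] → take D-E (1); add E.
Step 3: frontier [D-F 7, D-G 9, D-H 16, E-F 9, E-G 17, G-I 10, H-I 12] → take D-F (7); add F.
Step 4: frontier [D-G 9, D-H 16, E-G 17, F-H 12, G-I 10, H-I 12] → take D-G (9); add G.
Step 5: frontier [D-H 16, F-H 12, G-H 1, H-I 12] → take G-H (1); add H.
MST edges: D-I, D-E, D-F, D-G, G-H; total weight 1+1+7+9+1 = 19.

19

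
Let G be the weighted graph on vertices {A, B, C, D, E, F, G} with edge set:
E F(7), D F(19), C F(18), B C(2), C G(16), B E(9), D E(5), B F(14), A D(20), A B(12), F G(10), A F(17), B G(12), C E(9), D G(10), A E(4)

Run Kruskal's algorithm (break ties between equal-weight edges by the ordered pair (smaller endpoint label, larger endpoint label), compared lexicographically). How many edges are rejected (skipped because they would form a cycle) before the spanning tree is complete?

1

Kruskal's algorithm — process edges by increasing weight (ties by edge label):
B C (2): add. Components now {A} {B,C} {D} {E} {F} {G}
A E (4): add. Components now {A,E} {B,C} {D} {F} {G}
D E (5): add. Components now {A,D,E} {B,C} {F} {G}
E F (7): add. Components now {A,D,E,F} {B,C} {G}
B E (9): add. Components now {A,B,C,D,E,F} {G}
C E (9): skip — C and E already connected.
D G (10): add. Components now {A,B,C,D,E,F,G}
Edges rejected before the tree was complete: 1.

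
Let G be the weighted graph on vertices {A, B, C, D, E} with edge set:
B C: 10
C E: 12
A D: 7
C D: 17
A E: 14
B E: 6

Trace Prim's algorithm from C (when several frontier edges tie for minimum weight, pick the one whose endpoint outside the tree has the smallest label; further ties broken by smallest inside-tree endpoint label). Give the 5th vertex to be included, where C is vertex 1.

Grow the tree from C using Prim:
Step 1: cheapest edge leaving the tree is B C (10); add B.
Step 2: cheapest edge leaving the tree is B E (6); add E.
Step 3: cheapest edge leaving the tree is A E (14); add A.
Step 4: cheapest edge leaving the tree is A D (7); add D.
Vertex order: C, B, E, A, D. The 5th vertex is D.

D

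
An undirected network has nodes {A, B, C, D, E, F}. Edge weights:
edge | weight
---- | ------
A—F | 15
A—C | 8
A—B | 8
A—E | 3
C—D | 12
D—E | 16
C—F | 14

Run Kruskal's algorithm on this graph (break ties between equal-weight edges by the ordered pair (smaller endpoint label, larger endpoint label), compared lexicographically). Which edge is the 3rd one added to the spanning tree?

Kruskal: consider edges lightest-first.
A—E (3): add. Components now {A,E} {B} {C} {D} {F}
A—B (8): add. Components now {A,B,E} {C} {D} {F}
A—C (8): add. Components now {A,B,C,E} {D} {F}
C—D (12): add. Components now {A,B,C,D,E} {F}
C—F (14): add. Components now {A,B,C,D,E,F}
The 3rd edge added is A—C.

A-C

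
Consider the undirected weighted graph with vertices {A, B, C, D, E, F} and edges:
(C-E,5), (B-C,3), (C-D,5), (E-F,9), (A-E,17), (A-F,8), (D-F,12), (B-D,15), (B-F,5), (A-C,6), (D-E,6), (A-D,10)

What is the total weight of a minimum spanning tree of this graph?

24

Grow the tree from E using Prim:
Step 1: frontier [C-E 5, D-E 6, E-F 9, A-E 17] → take C-E (5); add C.
Step 2: frontier [B-C 3, C-D 5, A-C 6, D-E 6, E-F 9, A-E 17] → take B-C (3); add B.
Step 3: frontier [B-F 5, B-D 15, C-D 5, A-C 6, D-E 6, E-F 9, A-E 17] → take C-D (5); add D.
Step 4: frontier [B-F 5, A-C 6, A-D 10, D-F 12, E-F 9, A-E 17] → take B-F (5); add F.
Step 5: frontier [A-C 6, A-D 10, A-E 17, A-F 8] → take A-C (6); add A.
MST edges: C-E, B-C, C-D, B-F, A-C; total weight 5+3+5+5+6 = 24.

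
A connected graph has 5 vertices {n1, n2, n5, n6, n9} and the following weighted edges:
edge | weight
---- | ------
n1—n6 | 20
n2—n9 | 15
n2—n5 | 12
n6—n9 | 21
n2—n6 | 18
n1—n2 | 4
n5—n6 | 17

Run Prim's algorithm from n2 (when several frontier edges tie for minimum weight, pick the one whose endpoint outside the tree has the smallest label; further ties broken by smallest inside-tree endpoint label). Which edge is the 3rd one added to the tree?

Grow the tree from n2 using Prim:
Step 1: cheapest edge leaving the tree is n1—n2 (4); add n1.
Step 2: cheapest edge leaving the tree is n2—n5 (12); add n5.
Step 3: cheapest edge leaving the tree is n2—n9 (15); add n9.
Step 4: cheapest edge leaving the tree is n5—n6 (17); add n6.
The 3rd edge added is n2—n9.

n2-n9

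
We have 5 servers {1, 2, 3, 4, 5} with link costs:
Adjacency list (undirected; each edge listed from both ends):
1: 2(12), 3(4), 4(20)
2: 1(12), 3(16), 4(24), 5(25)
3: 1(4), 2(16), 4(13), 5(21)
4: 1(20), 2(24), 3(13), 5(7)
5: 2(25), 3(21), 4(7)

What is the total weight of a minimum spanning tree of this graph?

36

Sort edges by weight, then run Kruskal:
1-3 (4): add — endpoints in different components.
4-5 (7): add — endpoints in different components.
1-2 (12): add — endpoints in different components.
3-4 (13): add — endpoints in different components.
MST edges: 1-3, 4-5, 1-2, 3-4; total weight 4+7+12+13 = 36.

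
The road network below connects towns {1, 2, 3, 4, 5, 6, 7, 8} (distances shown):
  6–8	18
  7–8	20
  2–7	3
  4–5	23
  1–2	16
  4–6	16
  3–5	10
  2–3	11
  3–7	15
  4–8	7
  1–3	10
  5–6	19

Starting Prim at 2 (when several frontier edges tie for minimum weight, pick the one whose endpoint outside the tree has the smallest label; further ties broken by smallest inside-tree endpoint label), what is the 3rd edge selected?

1-3

Grow the tree from 2 using Prim:
Step 1: frontier [2–7 3, 2–3 11, 1–2 16] → take 2–7 (3); add 7.
Step 2: frontier [2–3 11, 1–2 16, 3–7 15, 7–8 20] → take 2–3 (11); add 3.
Step 3: frontier [1–2 16, 1–3 10, 3–5 10, 7–8 20] → take 1–3 (10); add 1.
Step 4: frontier [3–5 10, 7–8 20] → take 3–5 (10); add 5.
Step 5: frontier [5–6 19, 4–5 23, 7–8 20] → take 5–6 (19); add 6.
Step 6: frontier [4–5 23, 4–6 16, 6–8 18, 7–8 20] → take 4–6 (16); add 4.
Step 7: frontier [4–8 7, 6–8 18, 7–8 20] → take 4–8 (7); add 8.
The 3rd edge added is 1–3.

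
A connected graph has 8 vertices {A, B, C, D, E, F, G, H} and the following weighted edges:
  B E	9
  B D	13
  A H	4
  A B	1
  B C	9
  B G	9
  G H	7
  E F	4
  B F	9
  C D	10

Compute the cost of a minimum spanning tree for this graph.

Kruskal: consider edges lightest-first.
A B (1): add — endpoints in different components.
A H (4): add — endpoints in different components.
E F (4): add — endpoints in different components.
G H (7): add — endpoints in different components.
B C (9): add — endpoints in different components.
B E (9): add — endpoints in different components.
B F (9): skip — B and F already connected.
B G (9): skip — B and G already connected.
C D (10): add — endpoints in different components.
MST edges: A B, A H, E F, G H, B C, B E, C D; total weight 1+4+4+7+9+9+10 = 44.

44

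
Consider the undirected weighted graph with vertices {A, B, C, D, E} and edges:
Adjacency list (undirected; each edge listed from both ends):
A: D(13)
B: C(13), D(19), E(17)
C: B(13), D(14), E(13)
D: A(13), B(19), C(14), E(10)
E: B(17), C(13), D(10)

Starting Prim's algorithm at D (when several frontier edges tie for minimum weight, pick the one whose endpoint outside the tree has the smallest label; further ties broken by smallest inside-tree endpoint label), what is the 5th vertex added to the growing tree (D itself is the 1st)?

B

Prim's algorithm from D:
Step 1: frontier [D–E 10, A–D 13, C–D 14, B–D 19] → take D–E (10); add E.
Step 2: frontier [A–D 13, C–D 14, B–D 19, C–E 13, B–E 17] → take A–D (13); add A.
Step 3: frontier [C–D 14, B–D 19, C–E 13, B–E 17] → take C–E (13); add C.
Step 4: frontier [B–C 13, B–D 19, B–E 17] → take B–C (13); add B.
Vertex order: D, E, A, C, B. The 5th vertex is B.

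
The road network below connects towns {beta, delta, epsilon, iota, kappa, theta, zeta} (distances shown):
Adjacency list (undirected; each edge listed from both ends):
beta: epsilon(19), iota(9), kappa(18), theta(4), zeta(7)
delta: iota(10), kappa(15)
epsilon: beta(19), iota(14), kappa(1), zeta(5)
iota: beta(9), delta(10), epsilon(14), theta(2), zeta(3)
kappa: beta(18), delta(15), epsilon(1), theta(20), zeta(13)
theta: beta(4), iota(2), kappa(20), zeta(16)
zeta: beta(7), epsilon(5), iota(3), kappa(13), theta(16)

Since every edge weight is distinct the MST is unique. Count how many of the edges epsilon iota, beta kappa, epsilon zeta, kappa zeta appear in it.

1

Sort edges by weight, then run Kruskal:
epsilon kappa (1): add — endpoints in different components.
iota theta (2): add — endpoints in different components.
iota zeta (3): add — endpoints in different components.
beta theta (4): add — endpoints in different components.
epsilon zeta (5): add — endpoints in different components.
beta zeta (7): skip — zeta and beta already connected.
beta iota (9): skip — beta and iota already connected.
delta iota (10): add — endpoints in different components.
MST edge set: {epsilon kappa, iota theta, iota zeta, beta theta, epsilon zeta, delta iota}.
Of the listed edges, {epsilon zeta} are in the MST → 1.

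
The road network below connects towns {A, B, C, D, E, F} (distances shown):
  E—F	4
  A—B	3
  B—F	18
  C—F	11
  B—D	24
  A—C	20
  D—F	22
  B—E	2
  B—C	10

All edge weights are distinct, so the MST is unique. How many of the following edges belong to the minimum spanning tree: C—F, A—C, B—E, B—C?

2

Kruskal's algorithm — process edges by increasing weight (ties by edge label):
B—E (2): add — endpoints in different components.
A—B (3): add — endpoints in different components.
E—F (4): add — endpoints in different components.
B—C (10): add — endpoints in different components.
C—F (11): skip — C and F already connected.
B—F (18): skip — B and F already connected.
A—C (20): skip — A and C already connected.
D—F (22): add — endpoints in different components.
MST edge set: {B—E, A—B, E—F, B—C, D—F}.
Of the listed edges, {B—E, B—C} are in the MST → 2.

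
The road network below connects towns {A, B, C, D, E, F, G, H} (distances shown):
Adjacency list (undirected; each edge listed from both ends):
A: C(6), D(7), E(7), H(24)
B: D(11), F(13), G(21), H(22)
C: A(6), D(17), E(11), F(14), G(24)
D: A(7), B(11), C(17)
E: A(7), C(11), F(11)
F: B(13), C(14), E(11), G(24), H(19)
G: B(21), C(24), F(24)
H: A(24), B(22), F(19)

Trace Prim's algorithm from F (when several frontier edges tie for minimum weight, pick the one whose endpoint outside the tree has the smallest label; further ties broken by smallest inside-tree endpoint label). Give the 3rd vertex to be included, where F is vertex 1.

Prim's algorithm from F:
Step 1: cheapest edge leaving the tree is E–F (11); add E.
Step 2: cheapest edge leaving the tree is A–E (7); add A.
Step 3: cheapest edge leaving the tree is A–C (6); add C.
Step 4: cheapest edge leaving the tree is A–D (7); add D.
Step 5: cheapest edge leaving the tree is B–D (11); add B.
Step 6: cheapest edge leaving the tree is F–H (19); add H.
Step 7: cheapest edge leaving the tree is B–G (21); add G.
Vertex order: F, E, A, C, D, B, H, G. The 3rd vertex is A.

A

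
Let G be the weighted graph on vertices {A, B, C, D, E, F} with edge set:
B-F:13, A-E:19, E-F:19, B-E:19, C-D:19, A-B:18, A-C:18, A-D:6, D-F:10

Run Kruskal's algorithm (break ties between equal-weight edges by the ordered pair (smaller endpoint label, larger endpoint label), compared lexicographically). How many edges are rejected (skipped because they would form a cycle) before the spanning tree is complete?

1

Sort edges by weight, then run Kruskal:
A-D (6): add — endpoints in different components.
D-F (10): add — endpoints in different components.
B-F (13): add — endpoints in different components.
A-B (18): skip — A and B already connected.
A-C (18): add — endpoints in different components.
A-E (19): add — endpoints in different components.
Edges rejected before the tree was complete: 1.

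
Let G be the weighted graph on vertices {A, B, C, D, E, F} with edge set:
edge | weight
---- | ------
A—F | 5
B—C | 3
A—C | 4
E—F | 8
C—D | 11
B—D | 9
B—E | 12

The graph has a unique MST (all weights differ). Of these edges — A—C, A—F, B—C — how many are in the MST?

Kruskal: consider edges lightest-first.
B—C (3): add. Components now {A} {B,C} {D} {E} {F}
A—C (4): add. Components now {A,B,C} {D} {E} {F}
A—F (5): add. Components now {A,B,C,F} {D} {E}
E—F (8): add. Components now {A,B,C,E,F} {D}
B—D (9): add. Components now {A,B,C,D,E,F}
MST edge set: {B—C, A—C, A—F, E—F, B—D}.
Of the listed edges, {A—C, A—F, B—C} are in the MST → 3.

3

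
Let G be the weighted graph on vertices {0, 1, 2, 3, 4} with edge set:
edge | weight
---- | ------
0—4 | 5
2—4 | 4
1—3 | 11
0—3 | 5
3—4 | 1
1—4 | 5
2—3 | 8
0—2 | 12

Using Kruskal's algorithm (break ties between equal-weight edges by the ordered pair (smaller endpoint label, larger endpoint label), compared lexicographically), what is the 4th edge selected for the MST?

Kruskal: consider edges lightest-first.
3—4 (1): add. Components now {0} {1} {2} {3,4}
2—4 (4): add. Components now {0} {1} {2,3,4}
0—3 (5): add. Components now {0,2,3,4} {1}
0—4 (5): skip — 0 and 4 already connected.
1—4 (5): add. Components now {0,1,2,3,4}
The 4th edge added is 1—4.

1-4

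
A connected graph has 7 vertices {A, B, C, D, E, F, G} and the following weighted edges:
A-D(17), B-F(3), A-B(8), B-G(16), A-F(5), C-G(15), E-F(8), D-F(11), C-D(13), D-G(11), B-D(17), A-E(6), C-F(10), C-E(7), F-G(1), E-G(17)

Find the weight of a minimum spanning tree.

Grow the tree from A using Prim:
Step 1: cheapest edge leaving the tree is A-F (5); add F.
Step 2: cheapest edge leaving the tree is F-G (1); add G.
Step 3: cheapest edge leaving the tree is B-F (3); add B.
Step 4: cheapest edge leaving the tree is A-E (6); add E.
Step 5: cheapest edge leaving the tree is C-E (7); add C.
Step 6: cheapest edge leaving the tree is D-F (11); add D.
MST edges: A-F, F-G, B-F, A-E, C-E, D-F; total weight 5+1+3+6+7+11 = 33.

33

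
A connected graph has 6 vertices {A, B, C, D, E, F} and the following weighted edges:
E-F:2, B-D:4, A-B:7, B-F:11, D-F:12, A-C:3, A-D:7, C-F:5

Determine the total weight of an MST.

Grow the tree from F using Prim:
Step 1: frontier [E-F 2, C-F 5, B-F 11, D-F 12] → take E-F (2); add E.
Step 2: frontier [C-F 5, B-F 11, D-F 12] → take C-F (5); add C.
Step 3: frontier [A-C 3, B-F 11, D-F 12] → take A-C (3); add A.
Step 4: frontier [A-B 7, A-D 7, B-F 11, D-F 12] → take A-B (7); add B.
Step 5: frontier [A-D 7, B-D 4, D-F 12] → take B-D (4); add D.
MST edges: E-F, C-F, A-C, A-B, B-D; total weight 2+5+3+7+4 = 21.

21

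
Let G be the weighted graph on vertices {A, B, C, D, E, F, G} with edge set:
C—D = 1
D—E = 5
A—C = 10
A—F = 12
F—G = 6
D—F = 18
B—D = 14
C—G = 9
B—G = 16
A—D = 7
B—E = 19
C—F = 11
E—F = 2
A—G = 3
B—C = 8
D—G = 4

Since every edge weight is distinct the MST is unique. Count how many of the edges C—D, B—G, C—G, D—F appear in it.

1

Kruskal: consider edges lightest-first.
C—D (1): add — endpoints in different components.
E—F (2): add — endpoints in different components.
A—G (3): add — endpoints in different components.
D—G (4): add — endpoints in different components.
D—E (5): add — endpoints in different components.
F—G (6): skip — F and G already connected.
A—D (7): skip — A and D already connected.
B—C (8): add — endpoints in different components.
MST edge set: {C—D, E—F, A—G, D—G, D—E, B—C}.
Of the listed edges, {C—D} are in the MST → 1.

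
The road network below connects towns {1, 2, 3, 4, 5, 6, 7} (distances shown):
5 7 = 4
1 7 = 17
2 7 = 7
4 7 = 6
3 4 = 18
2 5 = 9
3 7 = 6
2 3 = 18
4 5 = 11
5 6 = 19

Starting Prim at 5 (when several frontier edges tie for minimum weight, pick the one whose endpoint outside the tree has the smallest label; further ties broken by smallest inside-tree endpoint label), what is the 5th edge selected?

Grow the tree from 5 using Prim:
Step 1: frontier [5 7 4, 2 5 9, 4 5 11, 5 6 19] → take 5 7 (4); add 7.
Step 2: frontier [2 5 9, 4 5 11, 5 6 19, 3 7 6, 4 7 6, 2 7 7, 1 7 17] → take 3 7 (6); add 3.
Step 3: frontier [2 3 18, 3 4 18, 2 5 9, 4 5 11, 5 6 19, 4 7 6, 2 7 7, 1 7 17] → take 4 7 (6); add 4.
Step 4: frontier [2 3 18, 2 5 9, 5 6 19, 2 7 7, 1 7 17] → take 2 7 (7); add 2.
Step 5: frontier [5 6 19, 1 7 17] → take 1 7 (17); add 1.
Step 6: frontier [5 6 19] → take 5 6 (19); add 6.
The 5th edge added is 1 7.

1-7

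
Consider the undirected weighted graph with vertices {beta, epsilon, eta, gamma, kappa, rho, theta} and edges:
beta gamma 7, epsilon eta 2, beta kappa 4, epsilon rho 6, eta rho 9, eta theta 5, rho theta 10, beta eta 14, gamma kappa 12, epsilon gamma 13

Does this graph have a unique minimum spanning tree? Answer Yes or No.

Yes

Kruskal: consider edges lightest-first.
epsilon eta (2): add — endpoints in different components.
beta kappa (4): add — endpoints in different components.
eta theta (5): add — endpoints in different components.
epsilon rho (6): add — endpoints in different components.
beta gamma (7): add — endpoints in different components.
eta rho (9): skip — eta and rho already connected.
rho theta (10): skip — theta and rho already connected.
gamma kappa (12): skip — gamma and kappa already connected.
epsilon gamma (13): add — endpoints in different components.
Every non-tree edge has weight strictly greater than the heaviest edge on the tree path between its endpoints, so the MST is unique.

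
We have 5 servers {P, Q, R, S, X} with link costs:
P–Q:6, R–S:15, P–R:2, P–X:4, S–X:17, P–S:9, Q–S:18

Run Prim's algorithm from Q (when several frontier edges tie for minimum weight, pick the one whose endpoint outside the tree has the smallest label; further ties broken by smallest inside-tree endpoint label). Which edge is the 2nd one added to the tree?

P-R

Grow the tree from Q using Prim:
Step 1: cheapest edge leaving the tree is P–Q (6); add P.
Step 2: cheapest edge leaving the tree is P–R (2); add R.
Step 3: cheapest edge leaving the tree is P–X (4); add X.
Step 4: cheapest edge leaving the tree is P–S (9); add S.
The 2nd edge added is P–R.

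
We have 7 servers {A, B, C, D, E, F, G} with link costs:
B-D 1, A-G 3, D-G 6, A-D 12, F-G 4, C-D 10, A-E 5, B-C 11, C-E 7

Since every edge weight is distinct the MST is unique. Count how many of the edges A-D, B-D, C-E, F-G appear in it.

3

Kruskal: consider edges lightest-first.
B-D (1): add — endpoints in different components.
A-G (3): add — endpoints in different components.
F-G (4): add — endpoints in different components.
A-E (5): add — endpoints in different components.
D-G (6): add — endpoints in different components.
C-E (7): add — endpoints in different components.
MST edge set: {B-D, A-G, F-G, A-E, D-G, C-E}.
Of the listed edges, {B-D, C-E, F-G} are in the MST → 3.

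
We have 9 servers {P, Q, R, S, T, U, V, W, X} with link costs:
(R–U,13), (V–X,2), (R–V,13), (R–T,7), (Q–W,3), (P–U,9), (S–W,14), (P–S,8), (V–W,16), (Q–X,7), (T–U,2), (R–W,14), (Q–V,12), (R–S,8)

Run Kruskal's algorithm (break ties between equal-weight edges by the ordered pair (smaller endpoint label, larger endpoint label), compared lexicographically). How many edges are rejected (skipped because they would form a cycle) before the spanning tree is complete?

Kruskal's algorithm — process edges by increasing weight (ties by edge label):
T–U (2): add — endpoints in different components.
V–X (2): add — endpoints in different components.
Q–W (3): add — endpoints in different components.
Q–X (7): add — endpoints in different components.
R–T (7): add — endpoints in different components.
P–S (8): add — endpoints in different components.
R–S (8): add — endpoints in different components.
P–U (9): skip — U and P already connected.
Q–V (12): skip — V and Q already connected.
R–U (13): skip — R and U already connected.
R–V (13): add — endpoints in different components.
Edges rejected before the tree was complete: 3.

3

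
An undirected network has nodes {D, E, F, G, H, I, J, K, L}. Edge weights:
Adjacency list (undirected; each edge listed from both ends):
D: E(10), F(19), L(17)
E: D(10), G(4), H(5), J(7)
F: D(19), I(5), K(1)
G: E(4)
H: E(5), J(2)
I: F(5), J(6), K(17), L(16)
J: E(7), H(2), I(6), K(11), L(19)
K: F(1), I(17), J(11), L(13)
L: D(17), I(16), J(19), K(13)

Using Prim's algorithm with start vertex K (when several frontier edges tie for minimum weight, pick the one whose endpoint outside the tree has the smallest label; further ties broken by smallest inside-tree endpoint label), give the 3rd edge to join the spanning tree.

I-J

Grow the tree from K using Prim:
Step 1: cheapest edge leaving the tree is F K (1); add F.
Step 2: cheapest edge leaving the tree is F I (5); add I.
Step 3: cheapest edge leaving the tree is I J (6); add J.
Step 4: cheapest edge leaving the tree is H J (2); add H.
Step 5: cheapest edge leaving the tree is E H (5); add E.
Step 6: cheapest edge leaving the tree is E G (4); add G.
Step 7: cheapest edge leaving the tree is D E (10); add D.
Step 8: cheapest edge leaving the tree is K L (13); add L.
The 3rd edge added is I J.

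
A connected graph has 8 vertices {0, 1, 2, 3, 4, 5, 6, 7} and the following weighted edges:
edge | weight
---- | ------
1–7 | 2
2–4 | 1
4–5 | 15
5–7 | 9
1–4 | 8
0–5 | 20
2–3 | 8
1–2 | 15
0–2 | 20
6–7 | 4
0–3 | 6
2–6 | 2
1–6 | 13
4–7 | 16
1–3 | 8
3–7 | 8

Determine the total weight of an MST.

Prim, starting at 4.
Step 1: cheapest edge leaving the tree is 2–4 (1); add 2.
Step 2: cheapest edge leaving the tree is 2–6 (2); add 6.
Step 3: cheapest edge leaving the tree is 6–7 (4); add 7.
Step 4: cheapest edge leaving the tree is 1–7 (2); add 1.
Step 5: cheapest edge leaving the tree is 1–3 (8); add 3.
Step 6: cheapest edge leaving the tree is 0–3 (6); add 0.
Step 7: cheapest edge leaving the tree is 5–7 (9); add 5.
MST edges: 2–4, 2–6, 6–7, 1–7, 1–3, 0–3, 5–7; total weight 1+2+4+2+8+6+9 = 32.

32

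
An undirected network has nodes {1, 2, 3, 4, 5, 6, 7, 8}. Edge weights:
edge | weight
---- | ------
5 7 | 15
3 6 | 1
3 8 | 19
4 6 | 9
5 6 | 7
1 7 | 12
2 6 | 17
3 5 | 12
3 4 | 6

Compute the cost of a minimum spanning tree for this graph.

Kruskal's algorithm — process edges by increasing weight (ties by edge label):
3 6 (1): add — endpoints in different components.
3 4 (6): add — endpoints in different components.
5 6 (7): add — endpoints in different components.
4 6 (9): skip — 4 and 6 already connected.
1 7 (12): add — endpoints in different components.
3 5 (12): skip — 3 and 5 already connected.
5 7 (15): add — endpoints in different components.
2 6 (17): add — endpoints in different components.
3 8 (19): add — endpoints in different components.
MST edges: 3 6, 3 4, 5 6, 1 7, 5 7, 2 6, 3 8; total weight 1+6+7+12+15+17+19 = 77.

77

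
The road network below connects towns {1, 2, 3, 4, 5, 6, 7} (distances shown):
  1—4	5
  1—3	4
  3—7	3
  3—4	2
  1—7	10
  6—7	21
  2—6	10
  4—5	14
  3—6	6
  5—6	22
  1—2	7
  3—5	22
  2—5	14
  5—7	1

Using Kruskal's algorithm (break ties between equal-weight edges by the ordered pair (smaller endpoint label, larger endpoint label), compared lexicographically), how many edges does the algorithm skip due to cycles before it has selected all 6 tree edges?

1

Sort edges by weight, then run Kruskal:
5—7 (1): add — endpoints in different components.
3—4 (2): add — endpoints in different components.
3—7 (3): add — endpoints in different components.
1—3 (4): add — endpoints in different components.
1—4 (5): skip — 1 and 4 already connected.
3—6 (6): add — endpoints in different components.
1—2 (7): add — endpoints in different components.
Edges rejected before the tree was complete: 1.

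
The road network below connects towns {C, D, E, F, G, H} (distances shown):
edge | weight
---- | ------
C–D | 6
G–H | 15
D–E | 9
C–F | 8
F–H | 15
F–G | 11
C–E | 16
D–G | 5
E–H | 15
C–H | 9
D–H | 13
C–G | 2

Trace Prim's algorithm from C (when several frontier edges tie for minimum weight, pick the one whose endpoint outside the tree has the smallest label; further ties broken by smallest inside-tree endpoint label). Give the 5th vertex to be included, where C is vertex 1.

E

Prim's algorithm from C:
Step 1: cheapest edge leaving the tree is C–G (2); add G.
Step 2: cheapest edge leaving the tree is D–G (5); add D.
Step 3: cheapest edge leaving the tree is C–F (8); add F.
Step 4: cheapest edge leaving the tree is D–E (9); add E.
Step 5: cheapest edge leaving the tree is C–H (9); add H.
Vertex order: C, G, D, F, E, H. The 5th vertex is E.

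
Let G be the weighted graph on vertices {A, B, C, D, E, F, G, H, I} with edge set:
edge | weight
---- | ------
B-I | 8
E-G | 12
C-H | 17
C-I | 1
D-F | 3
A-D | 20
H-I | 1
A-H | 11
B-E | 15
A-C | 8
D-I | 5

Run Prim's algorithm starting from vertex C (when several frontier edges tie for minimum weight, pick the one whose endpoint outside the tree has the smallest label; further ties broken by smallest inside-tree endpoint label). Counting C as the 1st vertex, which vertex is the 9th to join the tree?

G

Prim's algorithm from C:
Step 1: cheapest edge leaving the tree is C-I (1); add I.
Step 2: cheapest edge leaving the tree is H-I (1); add H.
Step 3: cheapest edge leaving the tree is D-I (5); add D.
Step 4: cheapest edge leaving the tree is D-F (3); add F.
Step 5: cheapest edge leaving the tree is A-C (8); add A.
Step 6: cheapest edge leaving the tree is B-I (8); add B.
Step 7: cheapest edge leaving the tree is B-E (15); add E.
Step 8: cheapest edge leaving the tree is E-G (12); add G.
Vertex order: C, I, H, D, F, A, B, E, G. The 9th vertex is G.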